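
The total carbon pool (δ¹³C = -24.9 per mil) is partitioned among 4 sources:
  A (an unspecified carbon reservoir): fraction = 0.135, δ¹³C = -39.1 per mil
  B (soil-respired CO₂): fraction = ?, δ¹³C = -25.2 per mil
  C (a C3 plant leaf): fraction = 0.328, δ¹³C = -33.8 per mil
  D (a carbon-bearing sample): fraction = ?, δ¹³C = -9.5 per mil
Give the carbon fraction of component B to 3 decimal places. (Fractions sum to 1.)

Let f_B and f_D be the unknown fractions; fractions sum to 1 so f_B + f_D = 0.537.
Mass balance: Σ fᵢ·δᵢ = δ_bulk ⇒ f_B·(-25.2) + f_D·(-9.5) = -24.9 − (-16.365) = -8.535
Substitute f_D = 0.537 − f_B:
f_B·(-25.2 − -9.5) = -8.535 − 0.537×(-9.5) = -3.434
f_B = -3.434 / -15.7 = 0.2187

0.219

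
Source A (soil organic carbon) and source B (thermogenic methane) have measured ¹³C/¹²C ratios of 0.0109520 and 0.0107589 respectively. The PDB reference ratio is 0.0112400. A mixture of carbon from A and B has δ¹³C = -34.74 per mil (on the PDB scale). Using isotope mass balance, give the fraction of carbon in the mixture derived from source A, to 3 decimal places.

δ_A = (0.0109520/0.0112400 − 1)×1000 = (0.974377 − 1)×1000 = -25.623 per mil
δ_B = (0.0107589/0.0112400 − 1)×1000 = (0.957198 − 1)×1000 = -42.802 per mil
f_A = (δ_mix − δ_B)/(δ_A − δ_B) = (-34.74 − (-42.802))/(-25.623 − (-42.802))
f_A = 8.062 / 17.180 = 0.4693

0.469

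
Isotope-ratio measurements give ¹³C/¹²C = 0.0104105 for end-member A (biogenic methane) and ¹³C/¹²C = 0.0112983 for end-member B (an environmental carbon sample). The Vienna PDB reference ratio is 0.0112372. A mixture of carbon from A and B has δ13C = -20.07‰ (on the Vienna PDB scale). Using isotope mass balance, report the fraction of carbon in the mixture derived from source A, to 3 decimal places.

0.323

δ_A = (0.0104105/0.0112372 − 1)×1000 = (0.926432 − 1)×1000 = -73.568‰
δ_B = (0.0112983/0.0112372 − 1)×1000 = (1.005437 − 1)×1000 = 5.437‰
f_A = (δ_mix − δ_B)/(δ_A − δ_B) = (-20.07 − (5.437))/(-73.568 − (5.437))
f_A = -25.507 / -79.005 = 0.3229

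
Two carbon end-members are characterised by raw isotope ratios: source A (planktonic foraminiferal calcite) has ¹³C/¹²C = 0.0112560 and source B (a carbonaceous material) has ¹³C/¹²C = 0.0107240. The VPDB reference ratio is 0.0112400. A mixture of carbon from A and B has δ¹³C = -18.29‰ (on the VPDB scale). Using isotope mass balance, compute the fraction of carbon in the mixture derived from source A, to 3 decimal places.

δ_A = (0.0112560/0.0112400 − 1)×1000 = (1.001423 − 1)×1000 = 1.423‰
δ_B = (0.0107240/0.0112400 − 1)×1000 = (0.954093 − 1)×1000 = -45.907‰
f_A = (δ_mix − δ_B)/(δ_A − δ_B) = (-18.29 − (-45.907))/(1.423 − (-45.907))
f_A = 27.617 / 47.331 = 0.5835

0.583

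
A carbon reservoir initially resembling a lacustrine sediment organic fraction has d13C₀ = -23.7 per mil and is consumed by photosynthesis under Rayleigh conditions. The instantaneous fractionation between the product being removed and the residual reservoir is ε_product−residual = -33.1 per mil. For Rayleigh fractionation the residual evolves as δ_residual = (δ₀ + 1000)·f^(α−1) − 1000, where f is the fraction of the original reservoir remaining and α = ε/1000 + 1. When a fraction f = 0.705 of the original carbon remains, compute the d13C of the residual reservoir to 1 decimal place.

-12.3 per mil

Rayleigh residual: δ_res = (δ₀ + 1000)·f^(α−1) − 1000
α = ε/1000 + 1 = 0.96690, so α − 1 = -0.03310
f^(α−1) = 0.705^(-0.03310) = 1.011638
δ_res = (-23.7 + 1000) × 1.011638 − 1000 = 987.662 − 1000 = -12.34 per mil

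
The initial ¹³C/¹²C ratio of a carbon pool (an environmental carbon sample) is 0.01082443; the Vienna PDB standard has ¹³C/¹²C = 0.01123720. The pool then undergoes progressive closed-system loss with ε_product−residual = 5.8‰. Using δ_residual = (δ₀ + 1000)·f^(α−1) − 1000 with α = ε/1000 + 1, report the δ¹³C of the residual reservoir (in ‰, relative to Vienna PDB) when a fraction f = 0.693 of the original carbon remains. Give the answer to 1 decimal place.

-38.8‰

δ₀ = (0.01082443/0.01123720 − 1)×1000 = (0.963268 − 1)×1000 = -36.732‰
α − 1 = ε/1000 = 0.0058
f^(α−1) = 0.693^(0.0058) = 0.997875
δ_res = (-36.732 + 1000) × 0.997875 − 1000 = 961.221 − 1000 = -38.78‰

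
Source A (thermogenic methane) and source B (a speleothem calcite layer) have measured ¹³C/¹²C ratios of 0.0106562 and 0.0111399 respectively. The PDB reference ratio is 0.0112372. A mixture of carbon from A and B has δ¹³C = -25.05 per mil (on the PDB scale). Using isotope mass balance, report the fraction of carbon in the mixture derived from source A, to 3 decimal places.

0.381

δ_A = (0.0106562/0.0112372 − 1)×1000 = (0.948297 − 1)×1000 = -51.703 per mil
δ_B = (0.0111399/0.0112372 − 1)×1000 = (0.991341 − 1)×1000 = -8.659 per mil
f_A = (δ_mix − δ_B)/(δ_A − δ_B) = (-25.05 − (-8.659))/(-51.703 − (-8.659))
f_A = -16.391 / -43.045 = 0.3808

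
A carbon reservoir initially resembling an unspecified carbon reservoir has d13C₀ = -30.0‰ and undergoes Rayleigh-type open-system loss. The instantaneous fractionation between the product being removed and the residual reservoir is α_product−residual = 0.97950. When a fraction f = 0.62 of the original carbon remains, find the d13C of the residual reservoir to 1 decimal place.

-20.4‰

Rayleigh residual: δ_res = (δ₀ + 1000)·f^(α−1) − 1000
α − 1 = -0.02050
f^(α−1) = 0.62^(-0.02050) = 1.009848
δ_res = (-30.0 + 1000) × 1.009848 − 1000 = 979.552 − 1000 = -20.45‰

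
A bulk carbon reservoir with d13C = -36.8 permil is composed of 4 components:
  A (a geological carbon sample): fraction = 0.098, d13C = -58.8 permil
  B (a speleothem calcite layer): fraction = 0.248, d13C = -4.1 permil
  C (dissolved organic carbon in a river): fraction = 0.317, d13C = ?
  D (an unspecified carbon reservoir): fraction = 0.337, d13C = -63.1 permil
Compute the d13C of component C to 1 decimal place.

Isotope mass balance: δ_bulk = Σ fᵢ·δᵢ.
-36.8 = 0.098×(-58.8) + 0.248×(-4.1) + 0.317×δ_C + 0.337×(-63.1)
0.317·δ_C = -36.8 − (-28.044) = -8.756
δ_C = -8.756 / 0.317 = -27.62 permil

-27.6 permil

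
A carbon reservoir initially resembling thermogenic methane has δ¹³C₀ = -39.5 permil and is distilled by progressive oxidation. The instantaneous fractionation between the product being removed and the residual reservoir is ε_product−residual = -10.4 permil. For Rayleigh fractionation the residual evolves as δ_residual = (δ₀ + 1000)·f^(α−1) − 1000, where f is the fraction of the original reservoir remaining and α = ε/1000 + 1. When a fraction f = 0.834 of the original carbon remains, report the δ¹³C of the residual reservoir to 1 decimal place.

Rayleigh residual: δ_res = (δ₀ + 1000)·f^(α−1) − 1000
α = ε/1000 + 1 = 0.98960, so α − 1 = -0.01040
f^(α−1) = 0.834^(-0.01040) = 1.001890
δ_res = (-39.5 + 1000) × 1.001890 − 1000 = 962.315 − 1000 = -37.69 permil

-37.7 permil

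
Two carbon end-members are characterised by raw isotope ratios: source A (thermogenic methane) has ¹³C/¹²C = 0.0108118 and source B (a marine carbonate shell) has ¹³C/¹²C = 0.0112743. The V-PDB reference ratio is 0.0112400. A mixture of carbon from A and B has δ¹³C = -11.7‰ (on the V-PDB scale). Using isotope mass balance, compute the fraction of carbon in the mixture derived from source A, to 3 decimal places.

δ_A = (0.0108118/0.0112400 − 1)×1000 = (0.961904 − 1)×1000 = -38.096‰
δ_B = (0.0112743/0.0112400 − 1)×1000 = (1.003052 − 1)×1000 = 3.052‰
f_A = (δ_mix − δ_B)/(δ_A − δ_B) = (-11.7 − (3.052))/(-38.096 − (3.052))
f_A = -14.752 / -41.148 = 0.3585

0.359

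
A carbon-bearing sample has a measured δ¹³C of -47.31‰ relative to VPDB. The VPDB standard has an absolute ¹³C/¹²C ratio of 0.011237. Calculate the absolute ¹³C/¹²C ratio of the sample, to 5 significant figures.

0.010705

R_sample = R_standard × (δ¹³C/1000 + 1)
R_sample = 0.011237 × (-47.31/1000 + 1) = 0.011237 × 0.952690
R_sample = 0.0107054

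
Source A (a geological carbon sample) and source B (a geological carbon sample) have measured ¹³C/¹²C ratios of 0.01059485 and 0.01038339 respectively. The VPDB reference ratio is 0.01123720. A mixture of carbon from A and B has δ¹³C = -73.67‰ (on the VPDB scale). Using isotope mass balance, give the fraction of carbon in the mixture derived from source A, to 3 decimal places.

0.123

δ_A = (0.01059485/0.01123720 − 1)×1000 = (0.942837 − 1)×1000 = -57.163‰
δ_B = (0.01038339/0.01123720 − 1)×1000 = (0.924019 − 1)×1000 = -75.981‰
f_A = (δ_mix − δ_B)/(δ_A − δ_B) = (-73.67 − (-75.981))/(-57.163 − (-75.981))
f_A = 2.311 / 18.818 = 0.1228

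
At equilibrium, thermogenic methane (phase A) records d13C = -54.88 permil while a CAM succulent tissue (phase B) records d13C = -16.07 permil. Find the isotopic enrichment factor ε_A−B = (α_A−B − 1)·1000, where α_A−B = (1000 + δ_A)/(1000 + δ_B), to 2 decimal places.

-39.44 permil

α_A−B = (1000 + -54.88) / (1000 + -16.07) = 945.12 / 983.93 = 0.960556
ε_A−B = (0.960556 − 1) × 1000 = -39.444 permil
(The approximation ε ≈ δ_A − δ_B would give -38.81 permil.)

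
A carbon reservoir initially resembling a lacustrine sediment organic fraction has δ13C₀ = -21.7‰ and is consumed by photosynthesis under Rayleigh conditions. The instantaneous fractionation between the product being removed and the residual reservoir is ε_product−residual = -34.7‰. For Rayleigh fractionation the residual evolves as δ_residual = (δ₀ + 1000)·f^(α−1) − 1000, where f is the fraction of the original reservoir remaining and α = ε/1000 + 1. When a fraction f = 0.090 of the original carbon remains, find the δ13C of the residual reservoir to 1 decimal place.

63.6‰

Rayleigh residual: δ_res = (δ₀ + 1000)·f^(α−1) − 1000
α = ε/1000 + 1 = 0.96530, so α − 1 = -0.03470
f^(α−1) = 0.090^(-0.03470) = 1.087146
δ_res = (-21.7 + 1000) × 1.087146 − 1000 = 1063.555 − 1000 = 63.55‰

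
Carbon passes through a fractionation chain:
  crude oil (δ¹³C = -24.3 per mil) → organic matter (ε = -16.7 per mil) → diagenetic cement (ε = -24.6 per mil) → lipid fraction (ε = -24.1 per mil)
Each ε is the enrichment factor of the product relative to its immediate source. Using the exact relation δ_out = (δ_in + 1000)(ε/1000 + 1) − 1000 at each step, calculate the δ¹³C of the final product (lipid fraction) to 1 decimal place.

step 1: δ = (-24.30 + 1000)·(-16.7/1000 + 1) − 1000 = -40.59 per mil
step 2: δ = (-40.59 + 1000)·(-24.6/1000 + 1) − 1000 = -64.20 per mil
step 3: δ = (-64.20 + 1000)·(-24.1/1000 + 1) − 1000 = -86.75 per mil

-86.7 per mil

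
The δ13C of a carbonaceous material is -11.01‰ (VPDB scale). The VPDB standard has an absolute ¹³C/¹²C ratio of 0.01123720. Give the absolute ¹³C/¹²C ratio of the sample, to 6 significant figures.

0.0111135

R_sample = R_standard × (δ13C/1000 + 1)
R_sample = 0.01123720 × (-11.01/1000 + 1) = 0.01123720 × 0.988990
R_sample = 0.0111135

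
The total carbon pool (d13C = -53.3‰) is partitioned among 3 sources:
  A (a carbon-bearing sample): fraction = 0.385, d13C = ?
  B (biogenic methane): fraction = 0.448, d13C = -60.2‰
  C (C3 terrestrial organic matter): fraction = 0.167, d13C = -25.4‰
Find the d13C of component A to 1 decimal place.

-57.4‰

Isotope mass balance: δ_bulk = Σ fᵢ·δᵢ.
-53.3 = 0.385×δ_A + 0.448×(-60.2) + 0.167×(-25.4)
0.385·δ_A = -53.3 − (-31.211) = -22.089
δ_A = -22.089 / 0.385 = -57.37‰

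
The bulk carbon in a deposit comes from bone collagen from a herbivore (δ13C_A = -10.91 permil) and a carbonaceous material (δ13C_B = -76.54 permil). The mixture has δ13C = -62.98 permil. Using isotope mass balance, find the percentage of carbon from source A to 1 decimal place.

δ_mix = f_A·δ_A + (1 − f_A)·δ_B  ⇒  f_A = (δ_mix − δ_B)/(δ_A − δ_B)
f_A = (-62.98 − (-76.54)) / (-10.91 − (-76.54))
f_A = 13.56 / 65.63 = 0.2066

20.7%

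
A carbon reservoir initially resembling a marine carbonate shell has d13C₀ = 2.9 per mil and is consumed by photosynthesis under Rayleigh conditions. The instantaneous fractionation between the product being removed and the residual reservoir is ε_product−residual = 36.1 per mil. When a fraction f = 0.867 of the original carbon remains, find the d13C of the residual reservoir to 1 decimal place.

Rayleigh residual: δ_res = (δ₀ + 1000)·f^(α−1) − 1000
α = ε/1000 + 1 = 1.03610, so α − 1 = 0.03610
f^(α−1) = 0.867^(0.03610) = 0.994861
δ_res = (2.9 + 1000) × 0.994861 − 1000 = 997.746 − 1000 = -2.25 per mil

-2.3 per mil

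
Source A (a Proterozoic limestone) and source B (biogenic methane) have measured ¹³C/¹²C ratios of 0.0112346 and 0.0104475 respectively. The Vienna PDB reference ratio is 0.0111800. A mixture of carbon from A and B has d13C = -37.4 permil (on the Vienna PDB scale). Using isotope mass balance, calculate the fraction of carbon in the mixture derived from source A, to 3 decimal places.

0.399

δ_A = (0.0112346/0.0111800 − 1)×1000 = (1.004884 − 1)×1000 = 4.884 permil
δ_B = (0.0104475/0.0111800 − 1)×1000 = (0.934481 − 1)×1000 = -65.519 permil
f_A = (δ_mix − δ_B)/(δ_A − δ_B) = (-37.4 − (-65.519))/(4.884 − (-65.519))
f_A = 28.119 / 70.403 = 0.3994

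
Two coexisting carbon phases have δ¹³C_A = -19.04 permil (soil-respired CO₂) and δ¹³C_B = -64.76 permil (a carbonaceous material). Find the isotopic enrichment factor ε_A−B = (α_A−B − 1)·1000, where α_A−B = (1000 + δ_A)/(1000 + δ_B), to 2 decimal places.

48.89 permil

α_A−B = (1000 + -19.04) / (1000 + -64.76) = 980.96 / 935.24 = 1.048886
ε_A−B = (1.048886 − 1) × 1000 = 48.886 permil
(The approximation ε ≈ δ_A − δ_B would give 45.72 permil.)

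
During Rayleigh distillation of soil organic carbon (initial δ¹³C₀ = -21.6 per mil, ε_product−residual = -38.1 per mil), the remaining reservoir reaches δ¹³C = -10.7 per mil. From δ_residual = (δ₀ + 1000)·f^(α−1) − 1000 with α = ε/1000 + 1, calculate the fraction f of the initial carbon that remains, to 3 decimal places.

0.748

α − 1 = ε/1000 = -0.0381
(δ_res + 1000)/(δ₀ + 1000) = (-10.7 + 1000)/(-21.6 + 1000) = 989.3/978.4 = 1.011141
f = 1.011141^(1/-0.0381) = exp(ln(1.011141)/-0.0381) = exp(0.01108/-0.0381)
f = exp(-0.2908) = 0.7477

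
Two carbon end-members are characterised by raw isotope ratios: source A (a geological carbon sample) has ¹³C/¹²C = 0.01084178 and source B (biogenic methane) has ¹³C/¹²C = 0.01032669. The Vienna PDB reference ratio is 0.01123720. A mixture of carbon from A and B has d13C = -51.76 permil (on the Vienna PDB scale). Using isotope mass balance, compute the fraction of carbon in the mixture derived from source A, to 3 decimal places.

δ_A = (0.01084178/0.01123720 − 1)×1000 = (0.964812 − 1)×1000 = -35.188 permil
δ_B = (0.01032669/0.01123720 − 1)×1000 = (0.918974 − 1)×1000 = -81.026 permil
f_A = (δ_mix − δ_B)/(δ_A − δ_B) = (-51.76 − (-81.026))/(-35.188 − (-81.026))
f_A = 29.266 / 45.838 = 0.6385

0.638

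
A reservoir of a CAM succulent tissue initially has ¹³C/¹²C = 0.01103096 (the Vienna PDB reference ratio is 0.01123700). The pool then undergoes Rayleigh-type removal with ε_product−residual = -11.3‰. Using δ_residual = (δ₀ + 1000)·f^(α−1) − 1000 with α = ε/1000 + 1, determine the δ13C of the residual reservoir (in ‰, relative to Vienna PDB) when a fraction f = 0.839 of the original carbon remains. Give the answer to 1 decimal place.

-16.4‰

δ₀ = (0.01103096/0.01123700 − 1)×1000 = (0.981664 − 1)×1000 = -18.336‰
α − 1 = ε/1000 = -0.0113
f^(α−1) = 0.839^(-0.0113) = 1.001986
δ_res = (-18.336 + 1000) × 1.001986 − 1000 = 983.613 − 1000 = -16.39‰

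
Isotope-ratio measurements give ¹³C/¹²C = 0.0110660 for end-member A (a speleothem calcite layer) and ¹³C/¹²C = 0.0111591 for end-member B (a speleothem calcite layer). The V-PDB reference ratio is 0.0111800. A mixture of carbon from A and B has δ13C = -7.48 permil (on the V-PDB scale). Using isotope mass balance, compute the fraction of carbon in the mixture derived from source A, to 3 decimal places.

0.674

δ_A = (0.0110660/0.0111800 − 1)×1000 = (0.989803 − 1)×1000 = -10.197 permil
δ_B = (0.0111591/0.0111800 − 1)×1000 = (0.998131 − 1)×1000 = -1.869 permil
f_A = (δ_mix − δ_B)/(δ_A − δ_B) = (-7.48 − (-1.869))/(-10.197 − (-1.869))
f_A = -5.611 / -8.327 = 0.6738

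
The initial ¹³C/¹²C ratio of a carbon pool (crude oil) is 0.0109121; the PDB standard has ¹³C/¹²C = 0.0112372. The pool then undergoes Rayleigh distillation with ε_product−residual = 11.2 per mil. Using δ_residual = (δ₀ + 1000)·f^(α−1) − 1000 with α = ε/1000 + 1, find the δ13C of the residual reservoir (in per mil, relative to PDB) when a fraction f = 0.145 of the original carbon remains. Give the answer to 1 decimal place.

δ₀ = (0.0109121/0.0112372 − 1)×1000 = (0.971069 − 1)×1000 = -28.931 per mil
α − 1 = ε/1000 = 0.0112
f^(α−1) = 0.145^(0.0112) = 0.978605
δ_res = (-28.931 + 1000) × 0.978605 − 1000 = 950.293 − 1000 = -49.71 per mil

-49.7 per mil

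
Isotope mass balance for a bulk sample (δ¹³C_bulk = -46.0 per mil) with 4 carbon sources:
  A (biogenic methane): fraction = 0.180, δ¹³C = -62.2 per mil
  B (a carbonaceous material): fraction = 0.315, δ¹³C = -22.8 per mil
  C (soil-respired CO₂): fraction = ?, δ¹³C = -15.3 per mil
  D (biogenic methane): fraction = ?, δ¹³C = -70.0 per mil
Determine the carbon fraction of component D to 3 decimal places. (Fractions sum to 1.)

Let f_D and f_C be the unknown fractions; fractions sum to 1 so f_D + f_C = 0.505.
Mass balance: Σ fᵢ·δᵢ = δ_bulk ⇒ f_D·(-70.0) + f_C·(-15.3) = -46.0 − (-18.378) = -27.622
Substitute f_C = 0.505 − f_D:
f_D·(-70.0 − -15.3) = -27.622 − 0.505×(-15.3) = -19.895
f_D = -19.895 / -54.7 = 0.3637

0.364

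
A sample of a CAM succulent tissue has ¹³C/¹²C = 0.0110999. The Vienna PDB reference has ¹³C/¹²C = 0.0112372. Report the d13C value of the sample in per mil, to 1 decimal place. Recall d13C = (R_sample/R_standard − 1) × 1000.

d13C = (R_sample / R_standard − 1) × 1000
R_sample / R_standard = 0.0110999 / 0.0112372 = 0.987782
d13C = (0.987782 − 1) × 1000 = -12.22 per mil

-12.2 per mil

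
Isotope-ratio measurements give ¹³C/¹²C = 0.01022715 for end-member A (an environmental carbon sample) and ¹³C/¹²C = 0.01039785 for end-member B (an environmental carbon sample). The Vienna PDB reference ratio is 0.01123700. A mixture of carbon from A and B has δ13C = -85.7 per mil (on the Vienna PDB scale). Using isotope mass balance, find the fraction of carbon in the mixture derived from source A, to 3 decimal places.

δ_A = (0.01022715/0.01123700 − 1)×1000 = (0.910132 − 1)×1000 = -89.868 per mil
δ_B = (0.01039785/0.01123700 − 1)×1000 = (0.925323 − 1)×1000 = -74.677 per mil
f_A = (δ_mix − δ_B)/(δ_A − δ_B) = (-85.7 − (-74.677))/(-89.868 − (-74.677))
f_A = -11.023 / -15.191 = 0.7256

0.726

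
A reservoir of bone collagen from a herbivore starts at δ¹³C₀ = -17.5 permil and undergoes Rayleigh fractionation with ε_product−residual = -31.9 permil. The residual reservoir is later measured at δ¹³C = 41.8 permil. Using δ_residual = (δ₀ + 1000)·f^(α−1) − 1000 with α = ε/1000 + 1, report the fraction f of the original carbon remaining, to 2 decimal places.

0.16

α − 1 = ε/1000 = -0.0319
(δ_res + 1000)/(δ₀ + 1000) = (41.8 + 1000)/(-17.5 + 1000) = 1041.8/982.5 = 1.060356
f = 1.060356^(1/-0.0319) = exp(ln(1.060356)/-0.0319) = exp(0.05860/-0.0319)
f = exp(-1.8371) = 0.1593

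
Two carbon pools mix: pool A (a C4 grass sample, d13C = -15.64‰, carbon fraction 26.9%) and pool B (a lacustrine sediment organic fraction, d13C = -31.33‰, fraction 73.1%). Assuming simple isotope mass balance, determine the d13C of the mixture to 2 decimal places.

-27.11‰

δ_mix = f_A·δ_A + f_B·δ_B
δ_mix = 0.269 × (-15.64) + 0.731 × (-31.33)
δ_mix = -4.207 + -22.902 = -27.109‰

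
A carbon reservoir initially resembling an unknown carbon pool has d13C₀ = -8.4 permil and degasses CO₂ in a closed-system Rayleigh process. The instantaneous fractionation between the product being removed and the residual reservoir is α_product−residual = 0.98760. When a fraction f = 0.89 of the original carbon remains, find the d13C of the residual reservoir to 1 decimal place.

Rayleigh residual: δ_res = (δ₀ + 1000)·f^(α−1) − 1000
α − 1 = -0.01240
f^(α−1) = 0.89^(-0.01240) = 1.001446
δ_res = (-8.4 + 1000) × 1.001446 − 1000 = 993.034 − 1000 = -6.97 permil

-7.0 permil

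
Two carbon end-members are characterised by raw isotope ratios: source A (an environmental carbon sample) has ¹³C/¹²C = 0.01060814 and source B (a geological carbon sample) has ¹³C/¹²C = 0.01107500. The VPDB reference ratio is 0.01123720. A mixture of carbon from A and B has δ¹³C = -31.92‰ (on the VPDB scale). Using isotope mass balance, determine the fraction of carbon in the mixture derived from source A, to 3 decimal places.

δ_A = (0.01060814/0.01123720 − 1)×1000 = (0.944020 − 1)×1000 = -55.980‰
δ_B = (0.01107500/0.01123720 − 1)×1000 = (0.985566 − 1)×1000 = -14.434‰
f_A = (δ_mix − δ_B)/(δ_A − δ_B) = (-31.92 − (-14.434))/(-55.980 − (-14.434))
f_A = -17.486 / -41.546 = 0.4209

0.421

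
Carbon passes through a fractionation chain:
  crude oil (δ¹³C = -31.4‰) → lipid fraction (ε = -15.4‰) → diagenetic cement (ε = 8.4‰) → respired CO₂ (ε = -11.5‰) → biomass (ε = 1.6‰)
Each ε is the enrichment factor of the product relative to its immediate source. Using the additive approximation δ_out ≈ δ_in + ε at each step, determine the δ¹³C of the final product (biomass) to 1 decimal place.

-48.3‰

step 1: δ ≈ -31.4 + (-15.4) = -46.8‰
step 2: δ ≈ -46.8 + (8.4) = -38.4‰
step 3: δ ≈ -38.4 + (-11.5) = -49.9‰
step 4: δ ≈ -49.9 + (1.6) = -48.3‰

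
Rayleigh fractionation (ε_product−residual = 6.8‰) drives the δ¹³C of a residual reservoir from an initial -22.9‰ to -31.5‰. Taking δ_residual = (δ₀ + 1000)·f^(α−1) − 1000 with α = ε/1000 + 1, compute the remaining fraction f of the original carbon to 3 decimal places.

α − 1 = ε/1000 = 0.0068
(δ_res + 1000)/(δ₀ + 1000) = (-31.5 + 1000)/(-22.9 + 1000) = 968.5/977.1 = 0.991198
f = 0.991198^(1/0.0068) = exp(ln(0.991198)/0.0068) = exp(-0.00884/0.0068)
f = exp(-1.3001) = 0.2725

0.273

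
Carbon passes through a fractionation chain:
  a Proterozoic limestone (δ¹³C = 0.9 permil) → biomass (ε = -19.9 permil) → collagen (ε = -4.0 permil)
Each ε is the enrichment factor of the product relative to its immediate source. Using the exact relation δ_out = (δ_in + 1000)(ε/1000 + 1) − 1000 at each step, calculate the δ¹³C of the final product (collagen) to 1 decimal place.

-22.9 permil

step 1: δ = (0.90 + 1000)·(-19.9/1000 + 1) − 1000 = -19.02 permil
step 2: δ = (-19.02 + 1000)·(-4.0/1000 + 1) − 1000 = -22.94 permil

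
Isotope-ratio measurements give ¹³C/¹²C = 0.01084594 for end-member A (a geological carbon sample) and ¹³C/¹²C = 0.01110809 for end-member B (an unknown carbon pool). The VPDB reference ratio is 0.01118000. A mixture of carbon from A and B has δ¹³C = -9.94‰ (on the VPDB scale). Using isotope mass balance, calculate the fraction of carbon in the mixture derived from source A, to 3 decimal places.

0.150

δ_A = (0.01084594/0.01118000 − 1)×1000 = (0.970120 − 1)×1000 = -29.880‰
δ_B = (0.01110809/0.01118000 − 1)×1000 = (0.993568 − 1)×1000 = -6.432‰
f_A = (δ_mix − δ_B)/(δ_A − δ_B) = (-9.94 − (-6.432))/(-29.880 − (-6.432))
f_A = -3.508 / -23.448 = 0.1496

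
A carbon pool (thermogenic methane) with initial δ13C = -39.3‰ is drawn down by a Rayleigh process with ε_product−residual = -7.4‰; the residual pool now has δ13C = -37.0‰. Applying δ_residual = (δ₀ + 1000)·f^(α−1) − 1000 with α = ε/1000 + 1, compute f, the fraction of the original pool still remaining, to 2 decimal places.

α − 1 = ε/1000 = -0.0074
(δ_res + 1000)/(δ₀ + 1000) = (-37.0 + 1000)/(-39.3 + 1000) = 963.0/960.7 = 1.002394
f = 1.002394^(1/-0.0074) = exp(ln(1.002394)/-0.0074) = exp(0.00239/-0.0074)
f = exp(-0.3231) = 0.7239

0.72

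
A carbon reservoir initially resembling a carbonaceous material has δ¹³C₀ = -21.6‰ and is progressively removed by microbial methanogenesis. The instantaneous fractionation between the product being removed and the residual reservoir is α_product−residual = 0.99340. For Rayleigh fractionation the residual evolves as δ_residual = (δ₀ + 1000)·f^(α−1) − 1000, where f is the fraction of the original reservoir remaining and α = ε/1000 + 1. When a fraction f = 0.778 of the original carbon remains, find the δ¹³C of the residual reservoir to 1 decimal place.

Rayleigh residual: δ_res = (δ₀ + 1000)·f^(α−1) − 1000
α − 1 = -0.00660
f^(α−1) = 0.778^(-0.00660) = 1.001658
δ_res = (-21.6 + 1000) × 1.001658 − 1000 = 980.022 − 1000 = -19.98‰

-20.0‰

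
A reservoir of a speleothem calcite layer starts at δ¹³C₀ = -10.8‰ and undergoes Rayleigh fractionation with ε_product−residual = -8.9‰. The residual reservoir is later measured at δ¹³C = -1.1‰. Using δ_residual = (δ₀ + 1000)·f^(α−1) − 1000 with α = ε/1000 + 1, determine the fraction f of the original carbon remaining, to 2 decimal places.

0.33

α − 1 = ε/1000 = -0.0089
(δ_res + 1000)/(δ₀ + 1000) = (-1.1 + 1000)/(-10.8 + 1000) = 998.9/989.2 = 1.009806
f = 1.009806^(1/-0.0089) = exp(ln(1.009806)/-0.0089) = exp(0.00976/-0.0089)
f = exp(-1.0964) = 0.3341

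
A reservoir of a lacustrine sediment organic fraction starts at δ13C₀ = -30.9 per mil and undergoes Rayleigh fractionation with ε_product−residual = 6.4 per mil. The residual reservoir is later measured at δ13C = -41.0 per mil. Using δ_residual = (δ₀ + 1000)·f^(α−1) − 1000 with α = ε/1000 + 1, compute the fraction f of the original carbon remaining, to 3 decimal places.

α − 1 = ε/1000 = 0.0064
(δ_res + 1000)/(δ₀ + 1000) = (-41.0 + 1000)/(-30.9 + 1000) = 959.0/969.1 = 0.989578
f = 0.989578^(1/0.0064) = exp(ln(0.989578)/0.0064) = exp(-0.01048/0.0064)
f = exp(-1.6370) = 0.1946

0.195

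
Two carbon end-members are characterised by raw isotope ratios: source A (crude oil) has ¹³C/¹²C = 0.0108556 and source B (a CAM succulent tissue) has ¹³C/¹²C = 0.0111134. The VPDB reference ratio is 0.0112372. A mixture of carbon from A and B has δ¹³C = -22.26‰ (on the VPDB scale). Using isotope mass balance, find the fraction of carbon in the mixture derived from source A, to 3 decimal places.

0.490

δ_A = (0.0108556/0.0112372 − 1)×1000 = (0.966041 − 1)×1000 = -33.959‰
δ_B = (0.0111134/0.0112372 − 1)×1000 = (0.988983 − 1)×1000 = -11.017‰
f_A = (δ_mix − δ_B)/(δ_A − δ_B) = (-22.26 − (-11.017))/(-33.959 − (-11.017))
f_A = -11.243 / -22.942 = 0.4901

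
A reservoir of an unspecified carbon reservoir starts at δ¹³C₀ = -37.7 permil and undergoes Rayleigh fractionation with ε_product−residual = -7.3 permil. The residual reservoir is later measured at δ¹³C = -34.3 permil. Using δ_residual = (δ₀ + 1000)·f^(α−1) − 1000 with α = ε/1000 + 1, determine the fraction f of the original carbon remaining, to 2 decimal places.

0.62

α − 1 = ε/1000 = -0.0073
(δ_res + 1000)/(δ₀ + 1000) = (-34.3 + 1000)/(-37.7 + 1000) = 965.7/962.3 = 1.003533
f = 1.003533^(1/-0.0073) = exp(ln(1.003533)/-0.0073) = exp(0.00353/-0.0073)
f = exp(-0.4831) = 0.6168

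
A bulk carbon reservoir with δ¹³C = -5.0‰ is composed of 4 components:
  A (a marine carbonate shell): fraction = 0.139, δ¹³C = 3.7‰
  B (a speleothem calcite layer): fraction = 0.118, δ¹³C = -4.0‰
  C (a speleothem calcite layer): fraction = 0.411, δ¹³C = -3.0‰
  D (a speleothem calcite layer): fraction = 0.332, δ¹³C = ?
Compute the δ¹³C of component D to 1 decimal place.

Isotope mass balance: δ_bulk = Σ fᵢ·δᵢ.
-5.0 = 0.139×(3.7) + 0.118×(-4.0) + 0.411×(-3.0) + 0.332×δ_D
0.332·δ_D = -5.0 − (-1.191) = -3.809
δ_D = -3.809 / 0.332 = -11.47‰

-11.5‰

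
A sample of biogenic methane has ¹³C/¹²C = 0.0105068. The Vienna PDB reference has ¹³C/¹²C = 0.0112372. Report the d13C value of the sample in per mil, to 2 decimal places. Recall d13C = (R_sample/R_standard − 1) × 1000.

-65.00 per mil

d13C = (R_sample / R_standard − 1) × 1000
R_sample / R_standard = 0.0105068 / 0.0112372 = 0.935002
d13C = (0.935002 − 1) × 1000 = -64.998 per mil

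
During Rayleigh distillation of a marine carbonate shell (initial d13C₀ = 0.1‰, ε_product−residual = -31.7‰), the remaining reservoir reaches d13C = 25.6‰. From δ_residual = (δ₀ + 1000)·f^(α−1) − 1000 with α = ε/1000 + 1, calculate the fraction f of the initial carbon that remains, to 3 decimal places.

0.452

α − 1 = ε/1000 = -0.0317
(δ_res + 1000)/(δ₀ + 1000) = (25.6 + 1000)/(0.1 + 1000) = 1025.6/1000.1 = 1.025497
f = 1.025497^(1/-0.0317) = exp(ln(1.025497)/-0.0317) = exp(0.02518/-0.0317)
f = exp(-0.7943) = 0.4519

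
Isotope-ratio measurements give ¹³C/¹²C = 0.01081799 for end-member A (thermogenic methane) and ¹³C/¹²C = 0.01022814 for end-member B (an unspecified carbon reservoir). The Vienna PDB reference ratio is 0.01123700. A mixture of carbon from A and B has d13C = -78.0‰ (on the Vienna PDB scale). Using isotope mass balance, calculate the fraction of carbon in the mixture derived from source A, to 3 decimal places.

0.224

δ_A = (0.01081799/0.01123700 − 1)×1000 = (0.962712 − 1)×1000 = -37.288‰
δ_B = (0.01022814/0.01123700 − 1)×1000 = (0.910220 − 1)×1000 = -89.780‰
f_A = (δ_mix − δ_B)/(δ_A − δ_B) = (-78.0 − (-89.780))/(-37.288 − (-89.780))
f_A = 11.780 / 52.492 = 0.2244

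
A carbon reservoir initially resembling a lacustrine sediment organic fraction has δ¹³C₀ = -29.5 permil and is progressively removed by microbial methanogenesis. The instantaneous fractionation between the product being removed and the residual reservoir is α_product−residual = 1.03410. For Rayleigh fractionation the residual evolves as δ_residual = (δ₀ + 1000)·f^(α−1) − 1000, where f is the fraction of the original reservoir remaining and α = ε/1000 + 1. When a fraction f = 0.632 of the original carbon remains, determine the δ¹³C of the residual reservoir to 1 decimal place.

-44.6 permil

Rayleigh residual: δ_res = (δ₀ + 1000)·f^(α−1) − 1000
α − 1 = 0.03410
f^(α−1) = 0.632^(0.03410) = 0.984474
δ_res = (-29.5 + 1000) × 0.984474 − 1000 = 955.432 − 1000 = -44.57 permil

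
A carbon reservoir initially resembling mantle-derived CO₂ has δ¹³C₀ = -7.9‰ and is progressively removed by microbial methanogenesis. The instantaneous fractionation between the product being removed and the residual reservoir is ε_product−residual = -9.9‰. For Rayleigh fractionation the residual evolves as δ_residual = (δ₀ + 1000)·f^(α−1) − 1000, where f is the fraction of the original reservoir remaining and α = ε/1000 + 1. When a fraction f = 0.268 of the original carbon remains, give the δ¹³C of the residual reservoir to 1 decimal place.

5.1‰

Rayleigh residual: δ_res = (δ₀ + 1000)·f^(α−1) − 1000
α = ε/1000 + 1 = 0.99010, so α − 1 = -0.00990
f^(α−1) = 0.268^(-0.00990) = 1.013121
δ_res = (-7.9 + 1000) × 1.013121 − 1000 = 1005.118 − 1000 = 5.12‰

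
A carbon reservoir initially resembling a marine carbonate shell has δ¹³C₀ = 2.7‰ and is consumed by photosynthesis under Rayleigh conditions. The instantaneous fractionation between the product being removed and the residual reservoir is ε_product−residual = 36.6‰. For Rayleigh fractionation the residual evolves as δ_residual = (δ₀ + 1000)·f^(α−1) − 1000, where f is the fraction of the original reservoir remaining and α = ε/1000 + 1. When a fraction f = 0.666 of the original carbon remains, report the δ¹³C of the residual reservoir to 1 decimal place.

-12.1‰

Rayleigh residual: δ_res = (δ₀ + 1000)·f^(α−1) − 1000
α = ε/1000 + 1 = 1.03660, so α − 1 = 0.03660
f^(α−1) = 0.666^(0.03660) = 0.985233
δ_res = (2.7 + 1000) × 0.985233 − 1000 = 987.894 − 1000 = -12.11‰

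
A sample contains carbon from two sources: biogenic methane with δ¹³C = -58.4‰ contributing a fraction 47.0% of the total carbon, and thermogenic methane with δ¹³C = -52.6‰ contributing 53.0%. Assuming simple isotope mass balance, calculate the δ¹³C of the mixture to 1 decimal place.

-55.3‰

δ_mix = f_A·δ_A + f_B·δ_B
δ_mix = 0.470 × (-58.4) + 0.530 × (-52.6)
δ_mix = -27.45 + -27.88 = -55.33‰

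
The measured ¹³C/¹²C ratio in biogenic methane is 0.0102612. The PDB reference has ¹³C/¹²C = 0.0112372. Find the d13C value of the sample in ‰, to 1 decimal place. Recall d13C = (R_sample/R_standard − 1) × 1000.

-86.9‰

d13C = (R_sample / R_standard − 1) × 1000
R_sample / R_standard = 0.0102612 / 0.0112372 = 0.913146
d13C = (0.913146 − 1) × 1000 = -86.85‰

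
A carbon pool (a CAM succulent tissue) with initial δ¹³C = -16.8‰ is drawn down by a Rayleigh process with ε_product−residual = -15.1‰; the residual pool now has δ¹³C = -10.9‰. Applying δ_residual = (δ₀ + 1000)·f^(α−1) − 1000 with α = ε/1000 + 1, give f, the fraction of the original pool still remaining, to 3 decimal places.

0.673

α − 1 = ε/1000 = -0.0151
(δ_res + 1000)/(δ₀ + 1000) = (-10.9 + 1000)/(-16.8 + 1000) = 989.1/983.2 = 1.006001
f = 1.006001^(1/-0.0151) = exp(ln(1.006001)/-0.0151) = exp(0.00598/-0.0151)
f = exp(-0.3962) = 0.6729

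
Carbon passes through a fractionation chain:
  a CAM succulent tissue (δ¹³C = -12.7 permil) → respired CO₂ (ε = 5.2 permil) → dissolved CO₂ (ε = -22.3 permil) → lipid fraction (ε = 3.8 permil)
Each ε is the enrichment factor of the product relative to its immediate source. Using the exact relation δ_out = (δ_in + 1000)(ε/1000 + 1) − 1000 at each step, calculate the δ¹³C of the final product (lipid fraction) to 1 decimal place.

-26.0 permil

step 1: δ = (-12.70 + 1000)·(5.2/1000 + 1) − 1000 = -7.57 permil
step 2: δ = (-7.57 + 1000)·(-22.3/1000 + 1) − 1000 = -29.70 permil
step 3: δ = (-29.70 + 1000)·(3.8/1000 + 1) − 1000 = -26.01 permil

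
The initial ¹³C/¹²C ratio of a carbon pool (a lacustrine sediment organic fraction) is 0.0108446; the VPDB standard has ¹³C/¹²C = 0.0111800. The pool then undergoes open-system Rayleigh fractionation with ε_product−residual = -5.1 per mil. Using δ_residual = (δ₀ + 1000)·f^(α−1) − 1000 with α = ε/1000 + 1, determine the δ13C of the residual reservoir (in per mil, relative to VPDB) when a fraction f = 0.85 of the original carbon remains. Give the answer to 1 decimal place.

δ₀ = (0.0108446/0.0111800 − 1)×1000 = (0.970000 − 1)×1000 = -30.000 per mil
α − 1 = ε/1000 = -0.0051
f^(α−1) = 0.85^(-0.0051) = 1.000829
δ_res = (-30.000 + 1000) × 1.000829 − 1000 = 970.804 − 1000 = -29.20 per mil

-29.2 per mil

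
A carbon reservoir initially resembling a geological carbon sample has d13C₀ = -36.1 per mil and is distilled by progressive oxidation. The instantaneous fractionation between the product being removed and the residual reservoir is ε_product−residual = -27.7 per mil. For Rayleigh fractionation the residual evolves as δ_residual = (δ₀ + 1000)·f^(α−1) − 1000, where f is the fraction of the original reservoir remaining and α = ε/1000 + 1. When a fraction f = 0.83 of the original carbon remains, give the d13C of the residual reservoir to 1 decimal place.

Rayleigh residual: δ_res = (δ₀ + 1000)·f^(α−1) − 1000
α = ε/1000 + 1 = 0.97230, so α − 1 = -0.02770
f^(α−1) = 0.83^(-0.02770) = 1.005175
δ_res = (-36.1 + 1000) × 1.005175 − 1000 = 968.888 − 1000 = -31.11 per mil

-31.1 per mil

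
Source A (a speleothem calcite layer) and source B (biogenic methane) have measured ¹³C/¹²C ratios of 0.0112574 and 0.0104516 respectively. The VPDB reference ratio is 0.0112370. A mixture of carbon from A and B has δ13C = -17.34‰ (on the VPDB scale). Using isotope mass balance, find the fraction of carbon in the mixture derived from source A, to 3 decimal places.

δ_A = (0.0112574/0.0112370 − 1)×1000 = (1.001815 − 1)×1000 = 1.815‰
δ_B = (0.0104516/0.0112370 − 1)×1000 = (0.930106 − 1)×1000 = -69.894‰
f_A = (δ_mix − δ_B)/(δ_A − δ_B) = (-17.34 − (-69.894))/(1.815 − (-69.894))
f_A = 52.554 / 71.710 = 0.7329

0.733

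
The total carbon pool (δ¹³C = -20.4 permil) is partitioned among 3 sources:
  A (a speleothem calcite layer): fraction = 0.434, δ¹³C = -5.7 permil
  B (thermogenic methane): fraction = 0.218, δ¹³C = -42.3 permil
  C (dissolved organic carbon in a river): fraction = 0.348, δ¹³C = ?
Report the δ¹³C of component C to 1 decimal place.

Isotope mass balance: δ_bulk = Σ fᵢ·δᵢ.
-20.4 = 0.434×(-5.7) + 0.218×(-42.3) + 0.348×δ_C
0.348·δ_C = -20.4 − (-11.695) = -8.705
δ_C = -8.705 / 0.348 = -25.01 permil

-25.0 permil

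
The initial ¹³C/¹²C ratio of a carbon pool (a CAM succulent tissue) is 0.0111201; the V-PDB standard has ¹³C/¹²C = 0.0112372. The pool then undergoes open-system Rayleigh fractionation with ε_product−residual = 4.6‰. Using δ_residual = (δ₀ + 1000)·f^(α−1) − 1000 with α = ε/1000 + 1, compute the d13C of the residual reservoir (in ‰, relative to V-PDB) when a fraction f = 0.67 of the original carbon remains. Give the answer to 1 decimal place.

-12.2‰

δ₀ = (0.0111201/0.0112372 − 1)×1000 = (0.989579 − 1)×1000 = -10.421‰
α − 1 = ε/1000 = 0.0046
f^(α−1) = 0.67^(0.0046) = 0.998159
δ_res = (-10.421 + 1000) × 0.998159 − 1000 = 987.758 − 1000 = -12.24‰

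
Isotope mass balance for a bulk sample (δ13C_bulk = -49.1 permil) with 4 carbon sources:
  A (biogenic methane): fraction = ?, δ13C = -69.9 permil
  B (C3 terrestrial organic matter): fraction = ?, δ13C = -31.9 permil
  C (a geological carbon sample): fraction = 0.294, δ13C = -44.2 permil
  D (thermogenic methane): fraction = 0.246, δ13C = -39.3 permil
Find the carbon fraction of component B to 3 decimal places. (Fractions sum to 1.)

Let f_B and f_A be the unknown fractions; fractions sum to 1 so f_B + f_A = 0.460.
Mass balance: Σ fᵢ·δᵢ = δ_bulk ⇒ f_B·(-31.9) + f_A·(-69.9) = -49.1 − (-22.663) = -26.437
Substitute f_A = 0.460 − f_B:
f_B·(-31.9 − -69.9) = -26.437 − 0.460×(-69.9) = 5.717
f_B = 5.717 / 38.0 = 0.1504

0.150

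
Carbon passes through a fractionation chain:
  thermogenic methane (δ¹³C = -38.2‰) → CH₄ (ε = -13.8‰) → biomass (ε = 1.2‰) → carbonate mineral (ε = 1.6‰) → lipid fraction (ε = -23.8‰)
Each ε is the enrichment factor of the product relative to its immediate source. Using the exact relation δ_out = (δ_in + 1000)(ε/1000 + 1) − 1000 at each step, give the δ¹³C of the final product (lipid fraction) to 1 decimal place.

-71.5‰

step 1: δ = (-38.20 + 1000)·(-13.8/1000 + 1) − 1000 = -51.47‰
step 2: δ = (-51.47 + 1000)·(1.2/1000 + 1) − 1000 = -50.33‰
step 3: δ = (-50.33 + 1000)·(1.6/1000 + 1) − 1000 = -48.82‰
step 4: δ = (-48.82 + 1000)·(-23.8/1000 + 1) − 1000 = -71.45‰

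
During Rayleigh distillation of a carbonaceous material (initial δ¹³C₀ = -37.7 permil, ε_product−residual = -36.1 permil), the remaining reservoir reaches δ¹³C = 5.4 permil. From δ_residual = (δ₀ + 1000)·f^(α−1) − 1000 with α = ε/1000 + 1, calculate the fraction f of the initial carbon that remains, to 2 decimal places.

0.30

α − 1 = ε/1000 = -0.0361
(δ_res + 1000)/(δ₀ + 1000) = (5.4 + 1000)/(-37.7 + 1000) = 1005.4/962.3 = 1.044789
f = 1.044789^(1/-0.0361) = exp(ln(1.044789)/-0.0361) = exp(0.04381/-0.0361)
f = exp(-1.2137) = 0.2971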